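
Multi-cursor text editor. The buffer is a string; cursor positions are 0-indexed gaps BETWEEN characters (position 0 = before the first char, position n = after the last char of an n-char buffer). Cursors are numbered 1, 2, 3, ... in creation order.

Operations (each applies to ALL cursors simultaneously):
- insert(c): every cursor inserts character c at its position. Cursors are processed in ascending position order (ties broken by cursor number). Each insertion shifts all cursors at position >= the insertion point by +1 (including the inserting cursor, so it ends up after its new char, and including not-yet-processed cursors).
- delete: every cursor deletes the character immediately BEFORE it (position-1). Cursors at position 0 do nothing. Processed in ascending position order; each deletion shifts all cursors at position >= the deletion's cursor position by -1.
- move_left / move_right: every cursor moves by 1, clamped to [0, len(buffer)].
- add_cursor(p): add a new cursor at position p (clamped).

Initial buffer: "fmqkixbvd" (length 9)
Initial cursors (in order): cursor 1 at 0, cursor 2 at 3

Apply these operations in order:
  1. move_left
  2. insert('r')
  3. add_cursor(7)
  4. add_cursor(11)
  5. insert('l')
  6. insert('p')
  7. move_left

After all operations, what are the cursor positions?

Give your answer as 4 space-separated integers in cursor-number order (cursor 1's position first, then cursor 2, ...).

Answer: 2 7 12 18

Derivation:
After op 1 (move_left): buffer="fmqkixbvd" (len 9), cursors c1@0 c2@2, authorship .........
After op 2 (insert('r')): buffer="rfmrqkixbvd" (len 11), cursors c1@1 c2@4, authorship 1..2.......
After op 3 (add_cursor(7)): buffer="rfmrqkixbvd" (len 11), cursors c1@1 c2@4 c3@7, authorship 1..2.......
After op 4 (add_cursor(11)): buffer="rfmrqkixbvd" (len 11), cursors c1@1 c2@4 c3@7 c4@11, authorship 1..2.......
After op 5 (insert('l')): buffer="rlfmrlqkilxbvdl" (len 15), cursors c1@2 c2@6 c3@10 c4@15, authorship 11..22...3....4
After op 6 (insert('p')): buffer="rlpfmrlpqkilpxbvdlp" (len 19), cursors c1@3 c2@8 c3@13 c4@19, authorship 111..222...33....44
After op 7 (move_left): buffer="rlpfmrlpqkilpxbvdlp" (len 19), cursors c1@2 c2@7 c3@12 c4@18, authorship 111..222...33....44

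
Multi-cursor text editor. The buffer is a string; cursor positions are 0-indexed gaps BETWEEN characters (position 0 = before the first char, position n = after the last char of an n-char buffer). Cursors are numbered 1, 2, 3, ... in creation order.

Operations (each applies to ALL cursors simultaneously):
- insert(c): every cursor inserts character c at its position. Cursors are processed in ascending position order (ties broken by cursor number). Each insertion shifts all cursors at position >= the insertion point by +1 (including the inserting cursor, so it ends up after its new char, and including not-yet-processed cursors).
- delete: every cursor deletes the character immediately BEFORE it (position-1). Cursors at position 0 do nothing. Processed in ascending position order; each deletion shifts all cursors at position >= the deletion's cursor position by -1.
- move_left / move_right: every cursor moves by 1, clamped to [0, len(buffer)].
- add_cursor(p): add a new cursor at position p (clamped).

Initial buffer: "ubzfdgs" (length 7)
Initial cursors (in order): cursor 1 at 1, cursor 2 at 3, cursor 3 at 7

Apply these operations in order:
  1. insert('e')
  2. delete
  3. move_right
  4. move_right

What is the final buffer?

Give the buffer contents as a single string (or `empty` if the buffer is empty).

Answer: ubzfdgs

Derivation:
After op 1 (insert('e')): buffer="uebzefdgse" (len 10), cursors c1@2 c2@5 c3@10, authorship .1..2....3
After op 2 (delete): buffer="ubzfdgs" (len 7), cursors c1@1 c2@3 c3@7, authorship .......
After op 3 (move_right): buffer="ubzfdgs" (len 7), cursors c1@2 c2@4 c3@7, authorship .......
After op 4 (move_right): buffer="ubzfdgs" (len 7), cursors c1@3 c2@5 c3@7, authorship .......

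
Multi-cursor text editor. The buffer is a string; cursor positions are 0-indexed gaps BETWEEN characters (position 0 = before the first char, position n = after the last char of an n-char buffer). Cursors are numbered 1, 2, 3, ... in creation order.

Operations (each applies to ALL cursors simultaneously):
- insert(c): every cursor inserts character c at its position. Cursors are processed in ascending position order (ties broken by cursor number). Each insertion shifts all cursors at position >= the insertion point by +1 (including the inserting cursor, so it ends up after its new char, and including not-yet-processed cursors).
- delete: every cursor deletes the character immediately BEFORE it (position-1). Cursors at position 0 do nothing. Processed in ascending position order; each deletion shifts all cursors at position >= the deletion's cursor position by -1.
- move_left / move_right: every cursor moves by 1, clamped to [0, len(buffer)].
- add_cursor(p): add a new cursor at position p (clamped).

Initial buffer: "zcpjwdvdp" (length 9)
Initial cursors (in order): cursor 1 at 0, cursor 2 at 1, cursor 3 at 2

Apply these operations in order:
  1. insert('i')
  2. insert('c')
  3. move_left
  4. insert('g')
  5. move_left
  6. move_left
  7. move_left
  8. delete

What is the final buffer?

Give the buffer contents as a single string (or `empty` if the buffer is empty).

After op 1 (insert('i')): buffer="izicipjwdvdp" (len 12), cursors c1@1 c2@3 c3@5, authorship 1.2.3.......
After op 2 (insert('c')): buffer="icziccicpjwdvdp" (len 15), cursors c1@2 c2@5 c3@8, authorship 11.22.33.......
After op 3 (move_left): buffer="icziccicpjwdvdp" (len 15), cursors c1@1 c2@4 c3@7, authorship 11.22.33.......
After op 4 (insert('g')): buffer="igczigccigcpjwdvdp" (len 18), cursors c1@2 c2@6 c3@10, authorship 111.222.333.......
After op 5 (move_left): buffer="igczigccigcpjwdvdp" (len 18), cursors c1@1 c2@5 c3@9, authorship 111.222.333.......
After op 6 (move_left): buffer="igczigccigcpjwdvdp" (len 18), cursors c1@0 c2@4 c3@8, authorship 111.222.333.......
After op 7 (move_left): buffer="igczigccigcpjwdvdp" (len 18), cursors c1@0 c2@3 c3@7, authorship 111.222.333.......
After op 8 (delete): buffer="igzigcigcpjwdvdp" (len 16), cursors c1@0 c2@2 c3@5, authorship 11.22.333.......

Answer: igzigcigcpjwdvdp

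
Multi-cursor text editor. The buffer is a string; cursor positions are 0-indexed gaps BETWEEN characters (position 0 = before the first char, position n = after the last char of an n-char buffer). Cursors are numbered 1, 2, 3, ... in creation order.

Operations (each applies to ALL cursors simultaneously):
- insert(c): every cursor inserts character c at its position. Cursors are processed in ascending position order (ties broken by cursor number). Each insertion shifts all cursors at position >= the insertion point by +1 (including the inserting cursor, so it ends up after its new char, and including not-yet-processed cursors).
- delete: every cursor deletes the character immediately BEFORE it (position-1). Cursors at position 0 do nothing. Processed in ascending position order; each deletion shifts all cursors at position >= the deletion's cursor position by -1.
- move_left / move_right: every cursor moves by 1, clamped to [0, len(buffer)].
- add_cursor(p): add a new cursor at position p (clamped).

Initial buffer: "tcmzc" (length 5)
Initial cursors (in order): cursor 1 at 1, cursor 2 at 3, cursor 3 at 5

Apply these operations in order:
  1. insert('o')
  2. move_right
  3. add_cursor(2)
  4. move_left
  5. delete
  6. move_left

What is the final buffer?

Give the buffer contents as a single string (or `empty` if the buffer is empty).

Answer: cmzo

Derivation:
After op 1 (insert('o')): buffer="tocmozco" (len 8), cursors c1@2 c2@5 c3@8, authorship .1..2..3
After op 2 (move_right): buffer="tocmozco" (len 8), cursors c1@3 c2@6 c3@8, authorship .1..2..3
After op 3 (add_cursor(2)): buffer="tocmozco" (len 8), cursors c4@2 c1@3 c2@6 c3@8, authorship .1..2..3
After op 4 (move_left): buffer="tocmozco" (len 8), cursors c4@1 c1@2 c2@5 c3@7, authorship .1..2..3
After op 5 (delete): buffer="cmzo" (len 4), cursors c1@0 c4@0 c2@2 c3@3, authorship ...3
After op 6 (move_left): buffer="cmzo" (len 4), cursors c1@0 c4@0 c2@1 c3@2, authorship ...3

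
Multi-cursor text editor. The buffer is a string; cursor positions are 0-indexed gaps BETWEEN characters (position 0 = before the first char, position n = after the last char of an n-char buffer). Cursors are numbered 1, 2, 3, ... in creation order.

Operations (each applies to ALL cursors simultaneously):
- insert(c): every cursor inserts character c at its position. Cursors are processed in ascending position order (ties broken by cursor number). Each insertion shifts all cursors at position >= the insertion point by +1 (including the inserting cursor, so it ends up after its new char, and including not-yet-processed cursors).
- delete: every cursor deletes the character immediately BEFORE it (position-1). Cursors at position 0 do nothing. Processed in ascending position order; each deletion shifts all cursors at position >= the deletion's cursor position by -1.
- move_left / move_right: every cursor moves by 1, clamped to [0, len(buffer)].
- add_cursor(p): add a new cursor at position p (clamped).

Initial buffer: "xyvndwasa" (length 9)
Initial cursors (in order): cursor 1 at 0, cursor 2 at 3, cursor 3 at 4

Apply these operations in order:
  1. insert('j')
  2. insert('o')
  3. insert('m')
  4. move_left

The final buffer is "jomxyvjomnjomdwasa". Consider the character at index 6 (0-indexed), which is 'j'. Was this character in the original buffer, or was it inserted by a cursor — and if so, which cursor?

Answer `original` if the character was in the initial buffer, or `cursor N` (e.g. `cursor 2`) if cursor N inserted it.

Answer: cursor 2

Derivation:
After op 1 (insert('j')): buffer="jxyvjnjdwasa" (len 12), cursors c1@1 c2@5 c3@7, authorship 1...2.3.....
After op 2 (insert('o')): buffer="joxyvjonjodwasa" (len 15), cursors c1@2 c2@7 c3@10, authorship 11...22.33.....
After op 3 (insert('m')): buffer="jomxyvjomnjomdwasa" (len 18), cursors c1@3 c2@9 c3@13, authorship 111...222.333.....
After op 4 (move_left): buffer="jomxyvjomnjomdwasa" (len 18), cursors c1@2 c2@8 c3@12, authorship 111...222.333.....
Authorship (.=original, N=cursor N): 1 1 1 . . . 2 2 2 . 3 3 3 . . . . .
Index 6: author = 2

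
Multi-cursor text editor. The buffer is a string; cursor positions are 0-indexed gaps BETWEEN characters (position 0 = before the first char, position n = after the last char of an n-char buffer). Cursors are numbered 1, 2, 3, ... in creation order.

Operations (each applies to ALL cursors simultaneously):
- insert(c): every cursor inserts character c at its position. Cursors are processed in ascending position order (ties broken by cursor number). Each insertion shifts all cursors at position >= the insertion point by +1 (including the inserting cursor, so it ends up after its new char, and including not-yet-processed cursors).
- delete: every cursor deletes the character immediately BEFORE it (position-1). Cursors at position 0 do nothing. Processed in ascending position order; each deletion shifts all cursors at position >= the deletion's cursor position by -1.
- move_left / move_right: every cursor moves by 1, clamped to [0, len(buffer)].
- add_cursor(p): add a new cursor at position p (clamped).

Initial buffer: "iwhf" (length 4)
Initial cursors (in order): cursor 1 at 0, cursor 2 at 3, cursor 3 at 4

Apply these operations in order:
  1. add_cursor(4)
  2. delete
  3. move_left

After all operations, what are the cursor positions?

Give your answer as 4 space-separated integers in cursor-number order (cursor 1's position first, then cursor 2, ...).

After op 1 (add_cursor(4)): buffer="iwhf" (len 4), cursors c1@0 c2@3 c3@4 c4@4, authorship ....
After op 2 (delete): buffer="i" (len 1), cursors c1@0 c2@1 c3@1 c4@1, authorship .
After op 3 (move_left): buffer="i" (len 1), cursors c1@0 c2@0 c3@0 c4@0, authorship .

Answer: 0 0 0 0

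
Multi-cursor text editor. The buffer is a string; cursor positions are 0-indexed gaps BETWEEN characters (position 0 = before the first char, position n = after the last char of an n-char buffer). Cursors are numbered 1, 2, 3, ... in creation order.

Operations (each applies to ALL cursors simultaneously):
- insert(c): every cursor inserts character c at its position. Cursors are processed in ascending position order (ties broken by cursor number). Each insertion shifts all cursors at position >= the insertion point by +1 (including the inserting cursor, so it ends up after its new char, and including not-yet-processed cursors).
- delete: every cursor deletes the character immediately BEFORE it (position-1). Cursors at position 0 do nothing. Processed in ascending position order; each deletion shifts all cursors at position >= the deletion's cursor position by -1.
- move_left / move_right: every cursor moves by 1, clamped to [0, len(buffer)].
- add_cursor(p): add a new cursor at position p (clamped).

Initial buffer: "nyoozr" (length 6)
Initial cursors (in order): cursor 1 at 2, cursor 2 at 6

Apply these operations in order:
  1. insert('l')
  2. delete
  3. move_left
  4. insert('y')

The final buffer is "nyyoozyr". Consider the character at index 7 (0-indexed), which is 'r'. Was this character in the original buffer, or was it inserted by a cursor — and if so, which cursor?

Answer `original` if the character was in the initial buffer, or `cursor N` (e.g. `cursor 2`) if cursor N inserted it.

Answer: original

Derivation:
After op 1 (insert('l')): buffer="nyloozrl" (len 8), cursors c1@3 c2@8, authorship ..1....2
After op 2 (delete): buffer="nyoozr" (len 6), cursors c1@2 c2@6, authorship ......
After op 3 (move_left): buffer="nyoozr" (len 6), cursors c1@1 c2@5, authorship ......
After op 4 (insert('y')): buffer="nyyoozyr" (len 8), cursors c1@2 c2@7, authorship .1....2.
Authorship (.=original, N=cursor N): . 1 . . . . 2 .
Index 7: author = original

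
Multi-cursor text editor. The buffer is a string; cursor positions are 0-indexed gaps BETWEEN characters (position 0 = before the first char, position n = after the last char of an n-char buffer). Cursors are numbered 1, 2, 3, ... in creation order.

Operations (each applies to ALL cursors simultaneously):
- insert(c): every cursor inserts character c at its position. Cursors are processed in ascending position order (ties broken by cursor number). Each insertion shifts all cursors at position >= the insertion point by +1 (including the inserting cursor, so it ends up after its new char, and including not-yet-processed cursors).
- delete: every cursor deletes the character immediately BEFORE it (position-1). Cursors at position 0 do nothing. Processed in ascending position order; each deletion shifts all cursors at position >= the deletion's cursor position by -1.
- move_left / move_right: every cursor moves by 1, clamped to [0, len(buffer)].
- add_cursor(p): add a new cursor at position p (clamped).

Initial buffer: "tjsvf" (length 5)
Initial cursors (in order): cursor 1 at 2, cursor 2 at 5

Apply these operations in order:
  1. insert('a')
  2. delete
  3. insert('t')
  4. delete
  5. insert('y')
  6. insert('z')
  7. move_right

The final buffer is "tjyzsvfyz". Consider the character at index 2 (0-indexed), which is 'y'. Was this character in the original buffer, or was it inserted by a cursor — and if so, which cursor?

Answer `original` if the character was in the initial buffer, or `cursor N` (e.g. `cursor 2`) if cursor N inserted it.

Answer: cursor 1

Derivation:
After op 1 (insert('a')): buffer="tjasvfa" (len 7), cursors c1@3 c2@7, authorship ..1...2
After op 2 (delete): buffer="tjsvf" (len 5), cursors c1@2 c2@5, authorship .....
After op 3 (insert('t')): buffer="tjtsvft" (len 7), cursors c1@3 c2@7, authorship ..1...2
After op 4 (delete): buffer="tjsvf" (len 5), cursors c1@2 c2@5, authorship .....
After op 5 (insert('y')): buffer="tjysvfy" (len 7), cursors c1@3 c2@7, authorship ..1...2
After op 6 (insert('z')): buffer="tjyzsvfyz" (len 9), cursors c1@4 c2@9, authorship ..11...22
After op 7 (move_right): buffer="tjyzsvfyz" (len 9), cursors c1@5 c2@9, authorship ..11...22
Authorship (.=original, N=cursor N): . . 1 1 . . . 2 2
Index 2: author = 1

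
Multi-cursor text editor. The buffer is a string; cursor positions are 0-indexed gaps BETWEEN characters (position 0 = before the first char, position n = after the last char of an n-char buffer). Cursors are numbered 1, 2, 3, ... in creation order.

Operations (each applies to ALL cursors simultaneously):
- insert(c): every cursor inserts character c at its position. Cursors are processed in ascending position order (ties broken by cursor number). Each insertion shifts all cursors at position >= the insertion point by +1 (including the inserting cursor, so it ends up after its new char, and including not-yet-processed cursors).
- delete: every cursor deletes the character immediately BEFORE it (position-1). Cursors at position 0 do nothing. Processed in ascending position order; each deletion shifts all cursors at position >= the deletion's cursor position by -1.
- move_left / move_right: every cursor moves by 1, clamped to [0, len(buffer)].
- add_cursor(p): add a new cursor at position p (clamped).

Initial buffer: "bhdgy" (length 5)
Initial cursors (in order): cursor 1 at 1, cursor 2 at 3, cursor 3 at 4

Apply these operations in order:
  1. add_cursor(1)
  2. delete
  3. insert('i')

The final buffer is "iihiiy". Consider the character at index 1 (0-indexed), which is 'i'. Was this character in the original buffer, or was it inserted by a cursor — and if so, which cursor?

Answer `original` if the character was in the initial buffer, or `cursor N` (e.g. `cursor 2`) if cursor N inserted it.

Answer: cursor 4

Derivation:
After op 1 (add_cursor(1)): buffer="bhdgy" (len 5), cursors c1@1 c4@1 c2@3 c3@4, authorship .....
After op 2 (delete): buffer="hy" (len 2), cursors c1@0 c4@0 c2@1 c3@1, authorship ..
After op 3 (insert('i')): buffer="iihiiy" (len 6), cursors c1@2 c4@2 c2@5 c3@5, authorship 14.23.
Authorship (.=original, N=cursor N): 1 4 . 2 3 .
Index 1: author = 4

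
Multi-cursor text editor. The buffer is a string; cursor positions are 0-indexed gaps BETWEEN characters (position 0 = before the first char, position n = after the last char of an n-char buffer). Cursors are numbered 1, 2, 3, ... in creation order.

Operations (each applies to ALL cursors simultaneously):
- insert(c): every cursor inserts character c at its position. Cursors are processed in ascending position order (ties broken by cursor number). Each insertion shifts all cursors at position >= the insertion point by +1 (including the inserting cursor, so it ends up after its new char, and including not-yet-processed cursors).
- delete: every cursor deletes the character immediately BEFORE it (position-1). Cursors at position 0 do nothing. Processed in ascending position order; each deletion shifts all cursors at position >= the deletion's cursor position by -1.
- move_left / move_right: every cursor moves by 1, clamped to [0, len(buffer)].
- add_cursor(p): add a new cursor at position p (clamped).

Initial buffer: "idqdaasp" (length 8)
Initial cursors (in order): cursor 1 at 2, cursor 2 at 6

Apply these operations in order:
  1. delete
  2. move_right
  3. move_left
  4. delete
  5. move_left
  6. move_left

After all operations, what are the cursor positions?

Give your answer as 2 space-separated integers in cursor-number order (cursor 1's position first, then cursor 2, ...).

After op 1 (delete): buffer="iqdasp" (len 6), cursors c1@1 c2@4, authorship ......
After op 2 (move_right): buffer="iqdasp" (len 6), cursors c1@2 c2@5, authorship ......
After op 3 (move_left): buffer="iqdasp" (len 6), cursors c1@1 c2@4, authorship ......
After op 4 (delete): buffer="qdsp" (len 4), cursors c1@0 c2@2, authorship ....
After op 5 (move_left): buffer="qdsp" (len 4), cursors c1@0 c2@1, authorship ....
After op 6 (move_left): buffer="qdsp" (len 4), cursors c1@0 c2@0, authorship ....

Answer: 0 0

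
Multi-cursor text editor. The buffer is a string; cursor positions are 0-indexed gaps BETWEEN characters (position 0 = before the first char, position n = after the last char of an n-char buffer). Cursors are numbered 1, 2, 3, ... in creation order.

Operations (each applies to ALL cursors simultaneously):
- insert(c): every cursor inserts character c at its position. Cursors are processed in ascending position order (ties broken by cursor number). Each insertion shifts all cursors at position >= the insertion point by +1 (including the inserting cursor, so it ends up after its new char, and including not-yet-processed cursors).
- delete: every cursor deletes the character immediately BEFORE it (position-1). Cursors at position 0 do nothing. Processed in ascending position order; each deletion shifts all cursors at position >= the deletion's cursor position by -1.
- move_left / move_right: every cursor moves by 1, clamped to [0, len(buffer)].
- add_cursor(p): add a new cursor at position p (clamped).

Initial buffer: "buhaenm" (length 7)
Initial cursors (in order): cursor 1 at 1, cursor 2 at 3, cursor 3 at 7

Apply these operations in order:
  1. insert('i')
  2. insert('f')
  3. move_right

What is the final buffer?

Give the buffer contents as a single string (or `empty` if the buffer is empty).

After op 1 (insert('i')): buffer="biuhiaenmi" (len 10), cursors c1@2 c2@5 c3@10, authorship .1..2....3
After op 2 (insert('f')): buffer="bifuhifaenmif" (len 13), cursors c1@3 c2@7 c3@13, authorship .11..22....33
After op 3 (move_right): buffer="bifuhifaenmif" (len 13), cursors c1@4 c2@8 c3@13, authorship .11..22....33

Answer: bifuhifaenmif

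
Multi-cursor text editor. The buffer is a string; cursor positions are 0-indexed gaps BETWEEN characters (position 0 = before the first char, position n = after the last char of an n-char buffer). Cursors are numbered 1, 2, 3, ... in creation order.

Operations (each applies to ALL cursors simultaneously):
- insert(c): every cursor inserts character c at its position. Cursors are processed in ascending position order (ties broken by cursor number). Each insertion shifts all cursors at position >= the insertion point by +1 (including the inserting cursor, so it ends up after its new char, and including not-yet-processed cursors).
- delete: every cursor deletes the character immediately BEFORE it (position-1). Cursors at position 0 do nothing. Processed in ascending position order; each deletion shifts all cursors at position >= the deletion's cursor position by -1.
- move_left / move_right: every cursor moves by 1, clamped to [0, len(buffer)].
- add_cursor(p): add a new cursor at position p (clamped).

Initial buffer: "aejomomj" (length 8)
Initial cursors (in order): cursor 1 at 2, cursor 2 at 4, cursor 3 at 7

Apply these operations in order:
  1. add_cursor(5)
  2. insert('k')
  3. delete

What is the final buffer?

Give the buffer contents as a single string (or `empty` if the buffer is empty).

After op 1 (add_cursor(5)): buffer="aejomomj" (len 8), cursors c1@2 c2@4 c4@5 c3@7, authorship ........
After op 2 (insert('k')): buffer="aekjokmkomkj" (len 12), cursors c1@3 c2@6 c4@8 c3@11, authorship ..1..2.4..3.
After op 3 (delete): buffer="aejomomj" (len 8), cursors c1@2 c2@4 c4@5 c3@7, authorship ........

Answer: aejomomj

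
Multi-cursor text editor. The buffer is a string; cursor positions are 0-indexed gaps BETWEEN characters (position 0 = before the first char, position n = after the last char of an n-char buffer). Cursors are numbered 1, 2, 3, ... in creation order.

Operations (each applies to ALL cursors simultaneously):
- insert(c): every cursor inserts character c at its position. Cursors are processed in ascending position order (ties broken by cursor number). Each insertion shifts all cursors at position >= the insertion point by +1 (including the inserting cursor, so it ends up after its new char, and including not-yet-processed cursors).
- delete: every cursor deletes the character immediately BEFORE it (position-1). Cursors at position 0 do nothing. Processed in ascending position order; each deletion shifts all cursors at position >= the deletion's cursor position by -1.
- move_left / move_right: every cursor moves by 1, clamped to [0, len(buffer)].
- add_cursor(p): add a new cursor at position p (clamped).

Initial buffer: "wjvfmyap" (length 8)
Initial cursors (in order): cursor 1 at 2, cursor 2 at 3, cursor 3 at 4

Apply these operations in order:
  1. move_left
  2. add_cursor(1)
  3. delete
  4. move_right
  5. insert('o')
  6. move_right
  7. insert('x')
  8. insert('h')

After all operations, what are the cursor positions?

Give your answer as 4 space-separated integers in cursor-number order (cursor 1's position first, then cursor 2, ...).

After op 1 (move_left): buffer="wjvfmyap" (len 8), cursors c1@1 c2@2 c3@3, authorship ........
After op 2 (add_cursor(1)): buffer="wjvfmyap" (len 8), cursors c1@1 c4@1 c2@2 c3@3, authorship ........
After op 3 (delete): buffer="fmyap" (len 5), cursors c1@0 c2@0 c3@0 c4@0, authorship .....
After op 4 (move_right): buffer="fmyap" (len 5), cursors c1@1 c2@1 c3@1 c4@1, authorship .....
After op 5 (insert('o')): buffer="foooomyap" (len 9), cursors c1@5 c2@5 c3@5 c4@5, authorship .1234....
After op 6 (move_right): buffer="foooomyap" (len 9), cursors c1@6 c2@6 c3@6 c4@6, authorship .1234....
After op 7 (insert('x')): buffer="foooomxxxxyap" (len 13), cursors c1@10 c2@10 c3@10 c4@10, authorship .1234.1234...
After op 8 (insert('h')): buffer="foooomxxxxhhhhyap" (len 17), cursors c1@14 c2@14 c3@14 c4@14, authorship .1234.12341234...

Answer: 14 14 14 14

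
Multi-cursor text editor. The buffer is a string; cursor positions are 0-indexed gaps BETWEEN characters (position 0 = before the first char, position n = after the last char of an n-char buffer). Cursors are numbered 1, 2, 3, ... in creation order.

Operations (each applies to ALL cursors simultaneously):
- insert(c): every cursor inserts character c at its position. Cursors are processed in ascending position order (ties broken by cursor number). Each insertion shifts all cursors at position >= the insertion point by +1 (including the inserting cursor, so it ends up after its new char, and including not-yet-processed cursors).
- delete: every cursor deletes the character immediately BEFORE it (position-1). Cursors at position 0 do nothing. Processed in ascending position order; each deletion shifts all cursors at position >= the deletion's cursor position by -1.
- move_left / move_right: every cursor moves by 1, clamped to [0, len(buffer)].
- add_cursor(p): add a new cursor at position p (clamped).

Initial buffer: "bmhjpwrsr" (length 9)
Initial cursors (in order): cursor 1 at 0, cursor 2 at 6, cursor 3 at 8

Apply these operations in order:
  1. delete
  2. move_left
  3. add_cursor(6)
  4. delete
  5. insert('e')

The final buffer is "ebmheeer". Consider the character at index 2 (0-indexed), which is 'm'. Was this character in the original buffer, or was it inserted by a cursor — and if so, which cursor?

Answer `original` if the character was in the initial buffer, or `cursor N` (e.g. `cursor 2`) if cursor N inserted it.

Answer: original

Derivation:
After op 1 (delete): buffer="bmhjprr" (len 7), cursors c1@0 c2@5 c3@6, authorship .......
After op 2 (move_left): buffer="bmhjprr" (len 7), cursors c1@0 c2@4 c3@5, authorship .......
After op 3 (add_cursor(6)): buffer="bmhjprr" (len 7), cursors c1@0 c2@4 c3@5 c4@6, authorship .......
After op 4 (delete): buffer="bmhr" (len 4), cursors c1@0 c2@3 c3@3 c4@3, authorship ....
After op 5 (insert('e')): buffer="ebmheeer" (len 8), cursors c1@1 c2@7 c3@7 c4@7, authorship 1...234.
Authorship (.=original, N=cursor N): 1 . . . 2 3 4 .
Index 2: author = original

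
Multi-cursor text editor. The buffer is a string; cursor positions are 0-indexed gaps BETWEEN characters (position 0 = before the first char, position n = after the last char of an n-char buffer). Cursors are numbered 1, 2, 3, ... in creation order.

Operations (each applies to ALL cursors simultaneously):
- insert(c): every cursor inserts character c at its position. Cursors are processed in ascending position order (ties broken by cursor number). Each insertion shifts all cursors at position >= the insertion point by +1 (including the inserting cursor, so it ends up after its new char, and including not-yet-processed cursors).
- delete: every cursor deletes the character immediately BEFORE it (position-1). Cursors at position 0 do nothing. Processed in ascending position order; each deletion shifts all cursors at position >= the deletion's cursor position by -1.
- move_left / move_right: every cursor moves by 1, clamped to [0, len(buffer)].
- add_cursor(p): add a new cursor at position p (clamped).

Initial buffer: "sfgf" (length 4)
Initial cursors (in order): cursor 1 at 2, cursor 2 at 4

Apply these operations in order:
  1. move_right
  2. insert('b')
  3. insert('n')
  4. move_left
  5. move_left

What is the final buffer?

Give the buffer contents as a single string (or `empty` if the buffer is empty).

After op 1 (move_right): buffer="sfgf" (len 4), cursors c1@3 c2@4, authorship ....
After op 2 (insert('b')): buffer="sfgbfb" (len 6), cursors c1@4 c2@6, authorship ...1.2
After op 3 (insert('n')): buffer="sfgbnfbn" (len 8), cursors c1@5 c2@8, authorship ...11.22
After op 4 (move_left): buffer="sfgbnfbn" (len 8), cursors c1@4 c2@7, authorship ...11.22
After op 5 (move_left): buffer="sfgbnfbn" (len 8), cursors c1@3 c2@6, authorship ...11.22

Answer: sfgbnfbn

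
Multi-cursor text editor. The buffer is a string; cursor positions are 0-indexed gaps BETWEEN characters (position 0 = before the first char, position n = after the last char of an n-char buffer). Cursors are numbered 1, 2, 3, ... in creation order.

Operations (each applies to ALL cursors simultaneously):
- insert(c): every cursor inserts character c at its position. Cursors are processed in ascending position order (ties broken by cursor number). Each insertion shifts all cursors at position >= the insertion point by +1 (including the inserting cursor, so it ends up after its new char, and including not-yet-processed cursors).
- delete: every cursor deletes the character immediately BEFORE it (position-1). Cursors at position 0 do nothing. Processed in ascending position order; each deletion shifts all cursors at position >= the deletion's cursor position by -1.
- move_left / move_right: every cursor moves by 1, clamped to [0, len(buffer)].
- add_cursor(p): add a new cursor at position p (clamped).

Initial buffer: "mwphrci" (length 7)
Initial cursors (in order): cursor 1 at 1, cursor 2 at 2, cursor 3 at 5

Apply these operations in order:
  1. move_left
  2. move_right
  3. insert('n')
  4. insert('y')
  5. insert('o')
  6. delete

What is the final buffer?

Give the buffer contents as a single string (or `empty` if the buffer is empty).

Answer: mnywnyphrnyci

Derivation:
After op 1 (move_left): buffer="mwphrci" (len 7), cursors c1@0 c2@1 c3@4, authorship .......
After op 2 (move_right): buffer="mwphrci" (len 7), cursors c1@1 c2@2 c3@5, authorship .......
After op 3 (insert('n')): buffer="mnwnphrnci" (len 10), cursors c1@2 c2@4 c3@8, authorship .1.2...3..
After op 4 (insert('y')): buffer="mnywnyphrnyci" (len 13), cursors c1@3 c2@6 c3@11, authorship .11.22...33..
After op 5 (insert('o')): buffer="mnyownyophrnyoci" (len 16), cursors c1@4 c2@8 c3@14, authorship .111.222...333..
After op 6 (delete): buffer="mnywnyphrnyci" (len 13), cursors c1@3 c2@6 c3@11, authorship .11.22...33..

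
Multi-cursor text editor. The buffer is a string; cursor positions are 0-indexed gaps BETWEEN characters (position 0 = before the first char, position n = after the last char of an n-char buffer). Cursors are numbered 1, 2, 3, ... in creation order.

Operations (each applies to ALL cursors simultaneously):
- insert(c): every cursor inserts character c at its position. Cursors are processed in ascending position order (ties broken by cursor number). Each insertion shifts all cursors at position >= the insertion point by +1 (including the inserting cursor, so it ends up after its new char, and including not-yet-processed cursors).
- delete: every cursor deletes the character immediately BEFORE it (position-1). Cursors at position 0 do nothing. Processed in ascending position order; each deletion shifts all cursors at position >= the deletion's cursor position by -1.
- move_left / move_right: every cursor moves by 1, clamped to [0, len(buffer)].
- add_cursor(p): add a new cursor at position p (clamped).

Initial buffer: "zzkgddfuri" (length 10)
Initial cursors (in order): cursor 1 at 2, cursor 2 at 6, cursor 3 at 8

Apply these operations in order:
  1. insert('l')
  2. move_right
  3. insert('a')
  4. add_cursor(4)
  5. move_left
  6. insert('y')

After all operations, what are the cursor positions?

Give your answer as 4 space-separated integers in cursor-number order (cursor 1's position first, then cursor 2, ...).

After op 1 (insert('l')): buffer="zzlkgddlfulri" (len 13), cursors c1@3 c2@8 c3@11, authorship ..1....2..3..
After op 2 (move_right): buffer="zzlkgddlfulri" (len 13), cursors c1@4 c2@9 c3@12, authorship ..1....2..3..
After op 3 (insert('a')): buffer="zzlkagddlfaulrai" (len 16), cursors c1@5 c2@11 c3@15, authorship ..1.1...2.2.3.3.
After op 4 (add_cursor(4)): buffer="zzlkagddlfaulrai" (len 16), cursors c4@4 c1@5 c2@11 c3@15, authorship ..1.1...2.2.3.3.
After op 5 (move_left): buffer="zzlkagddlfaulrai" (len 16), cursors c4@3 c1@4 c2@10 c3@14, authorship ..1.1...2.2.3.3.
After op 6 (insert('y')): buffer="zzlykyagddlfyaulryai" (len 20), cursors c4@4 c1@6 c2@13 c3@18, authorship ..14.11...2.22.3.33.

Answer: 6 13 18 4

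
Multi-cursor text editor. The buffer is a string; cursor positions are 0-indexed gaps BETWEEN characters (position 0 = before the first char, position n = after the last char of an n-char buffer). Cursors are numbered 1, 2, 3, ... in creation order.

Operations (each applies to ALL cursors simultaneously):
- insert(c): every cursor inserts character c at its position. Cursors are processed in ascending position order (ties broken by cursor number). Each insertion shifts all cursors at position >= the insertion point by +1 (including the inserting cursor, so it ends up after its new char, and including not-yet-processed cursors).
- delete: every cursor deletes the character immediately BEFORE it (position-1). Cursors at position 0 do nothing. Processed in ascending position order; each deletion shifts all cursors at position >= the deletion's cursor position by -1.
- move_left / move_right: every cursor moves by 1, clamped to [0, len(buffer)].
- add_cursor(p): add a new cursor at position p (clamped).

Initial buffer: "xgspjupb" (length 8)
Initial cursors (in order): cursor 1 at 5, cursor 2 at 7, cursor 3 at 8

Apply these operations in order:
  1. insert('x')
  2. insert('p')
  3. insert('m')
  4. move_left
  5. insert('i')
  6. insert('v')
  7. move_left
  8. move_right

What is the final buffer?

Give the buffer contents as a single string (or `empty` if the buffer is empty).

Answer: xgspjxpivmupxpivmbxpivm

Derivation:
After op 1 (insert('x')): buffer="xgspjxupxbx" (len 11), cursors c1@6 c2@9 c3@11, authorship .....1..2.3
After op 2 (insert('p')): buffer="xgspjxpupxpbxp" (len 14), cursors c1@7 c2@11 c3@14, authorship .....11..22.33
After op 3 (insert('m')): buffer="xgspjxpmupxpmbxpm" (len 17), cursors c1@8 c2@13 c3@17, authorship .....111..222.333
After op 4 (move_left): buffer="xgspjxpmupxpmbxpm" (len 17), cursors c1@7 c2@12 c3@16, authorship .....111..222.333
After op 5 (insert('i')): buffer="xgspjxpimupxpimbxpim" (len 20), cursors c1@8 c2@14 c3@19, authorship .....1111..2222.3333
After op 6 (insert('v')): buffer="xgspjxpivmupxpivmbxpivm" (len 23), cursors c1@9 c2@16 c3@22, authorship .....11111..22222.33333
After op 7 (move_left): buffer="xgspjxpivmupxpivmbxpivm" (len 23), cursors c1@8 c2@15 c3@21, authorship .....11111..22222.33333
After op 8 (move_right): buffer="xgspjxpivmupxpivmbxpivm" (len 23), cursors c1@9 c2@16 c3@22, authorship .....11111..22222.33333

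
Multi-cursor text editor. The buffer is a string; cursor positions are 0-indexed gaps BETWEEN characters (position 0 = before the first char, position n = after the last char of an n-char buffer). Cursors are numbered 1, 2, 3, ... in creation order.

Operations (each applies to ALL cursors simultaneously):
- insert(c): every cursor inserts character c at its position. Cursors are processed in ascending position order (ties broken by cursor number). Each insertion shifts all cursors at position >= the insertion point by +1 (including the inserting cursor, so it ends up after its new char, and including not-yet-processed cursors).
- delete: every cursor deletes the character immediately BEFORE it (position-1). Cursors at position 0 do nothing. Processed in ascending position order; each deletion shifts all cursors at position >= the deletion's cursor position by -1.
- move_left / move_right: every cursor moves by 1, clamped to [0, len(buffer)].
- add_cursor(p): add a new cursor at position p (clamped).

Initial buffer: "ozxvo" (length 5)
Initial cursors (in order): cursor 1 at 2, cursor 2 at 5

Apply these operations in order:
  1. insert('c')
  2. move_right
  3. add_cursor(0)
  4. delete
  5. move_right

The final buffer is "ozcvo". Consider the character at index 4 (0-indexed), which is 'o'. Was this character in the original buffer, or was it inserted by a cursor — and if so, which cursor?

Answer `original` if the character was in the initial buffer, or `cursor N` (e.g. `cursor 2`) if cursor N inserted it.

Answer: original

Derivation:
After op 1 (insert('c')): buffer="ozcxvoc" (len 7), cursors c1@3 c2@7, authorship ..1...2
After op 2 (move_right): buffer="ozcxvoc" (len 7), cursors c1@4 c2@7, authorship ..1...2
After op 3 (add_cursor(0)): buffer="ozcxvoc" (len 7), cursors c3@0 c1@4 c2@7, authorship ..1...2
After op 4 (delete): buffer="ozcvo" (len 5), cursors c3@0 c1@3 c2@5, authorship ..1..
After op 5 (move_right): buffer="ozcvo" (len 5), cursors c3@1 c1@4 c2@5, authorship ..1..
Authorship (.=original, N=cursor N): . . 1 . .
Index 4: author = original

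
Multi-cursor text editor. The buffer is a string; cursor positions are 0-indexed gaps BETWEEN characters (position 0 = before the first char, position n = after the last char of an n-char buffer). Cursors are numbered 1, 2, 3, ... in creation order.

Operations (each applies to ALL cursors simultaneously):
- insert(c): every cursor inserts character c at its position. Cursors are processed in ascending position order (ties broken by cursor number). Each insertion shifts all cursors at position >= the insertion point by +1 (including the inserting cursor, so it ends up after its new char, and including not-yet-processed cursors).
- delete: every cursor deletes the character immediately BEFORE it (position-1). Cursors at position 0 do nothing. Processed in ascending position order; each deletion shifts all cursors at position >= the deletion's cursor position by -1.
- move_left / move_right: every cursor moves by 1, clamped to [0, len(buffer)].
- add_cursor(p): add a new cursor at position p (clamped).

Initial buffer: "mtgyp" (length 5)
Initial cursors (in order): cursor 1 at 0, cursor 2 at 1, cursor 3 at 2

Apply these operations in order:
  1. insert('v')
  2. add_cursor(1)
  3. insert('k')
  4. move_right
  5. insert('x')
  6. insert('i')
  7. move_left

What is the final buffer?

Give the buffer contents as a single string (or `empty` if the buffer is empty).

After op 1 (insert('v')): buffer="vmvtvgyp" (len 8), cursors c1@1 c2@3 c3@5, authorship 1.2.3...
After op 2 (add_cursor(1)): buffer="vmvtvgyp" (len 8), cursors c1@1 c4@1 c2@3 c3@5, authorship 1.2.3...
After op 3 (insert('k')): buffer="vkkmvktvkgyp" (len 12), cursors c1@3 c4@3 c2@6 c3@9, authorship 114.22.33...
After op 4 (move_right): buffer="vkkmvktvkgyp" (len 12), cursors c1@4 c4@4 c2@7 c3@10, authorship 114.22.33...
After op 5 (insert('x')): buffer="vkkmxxvktxvkgxyp" (len 16), cursors c1@6 c4@6 c2@10 c3@14, authorship 114.1422.233.3..
After op 6 (insert('i')): buffer="vkkmxxiivktxivkgxiyp" (len 20), cursors c1@8 c4@8 c2@13 c3@18, authorship 114.141422.2233.33..
After op 7 (move_left): buffer="vkkmxxiivktxivkgxiyp" (len 20), cursors c1@7 c4@7 c2@12 c3@17, authorship 114.141422.2233.33..

Answer: vkkmxxiivktxivkgxiyp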